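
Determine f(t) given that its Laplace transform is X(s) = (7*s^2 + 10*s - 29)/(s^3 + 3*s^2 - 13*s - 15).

f(t) = 2*exp(3*t) + 2*exp(-t) + 3*exp(-5*t)

Factor the denominator: s^3 + 3*s^2 - 13*s - 15 = (s - 3)*(s + 1)*(s + 5).
Partial fraction decomposition gives [3/(s + 5)] + [2/(s - 3)] + [2/(s + 1)].
Invert each term: 3/(s + 5) ↔ 3e^(-5t); 2/(s - 3) ↔ 2e^(3t); 2/(s + 1) ↔ 2e^(-t).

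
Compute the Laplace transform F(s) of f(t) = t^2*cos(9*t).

F(s) = 2*s*(s^2 - 243)/(s^2 + 81)^3

L{cos(9t)} = s/(s^2 + 81).
Then apply L{t^2·g(t)} = (-1)^2 d^2/ds^2[G(s)] with G(s) = s/(s^2 + 81):
differentiating 2 times and applying the sign gives 2*s*(s^2 - 243)/(s^2 + 81)^3.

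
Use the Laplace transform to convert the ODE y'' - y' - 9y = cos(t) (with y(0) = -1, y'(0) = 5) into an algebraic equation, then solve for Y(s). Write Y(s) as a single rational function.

Transform both sides with L{·}.
Using L{y''} = s^2 Y - s·y(0) - y'(0) and L{y'} = sY - y(0), with y(0) = -1, y'(0) = 5, the left side becomes (s^2 - s - 9)Y - (-s + 6).
The right side is L{cos(t)} = s/(s^2 + 1).
So (s^2 - s - 9)Y = s/(s^2 + 1) + (-s + 6).
Divide through and combine into a single rational function.

Y(s) = (-s^3 + 6*s^2 + 6)/(s^4 - s^3 - 8*s^2 - s - 9)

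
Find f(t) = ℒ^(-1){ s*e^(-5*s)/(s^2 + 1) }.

f(t) = Heaviside(t - 5)*(cos(t - 5))

The factor e^(-5s) signals a time shift by c = 5 (second shifting theorem).
L{cos(t)} = s/(s^2 + 1), so L^-1{s/(s^2 + 1)} = cos(t).
Hence the inverse is u(t - 5) times that function evaluated at t - 5.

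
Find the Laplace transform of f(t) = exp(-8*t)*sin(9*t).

9/((s + 8)^2 + 81)

L{sin(9t)} = 9/(s^2 + 81).
By the first shifting theorem, multiplying by e^(-8t) replaces s with s + 8.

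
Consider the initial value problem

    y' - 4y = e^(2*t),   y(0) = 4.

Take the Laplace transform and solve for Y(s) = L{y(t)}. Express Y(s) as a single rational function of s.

Y(s) = (4*s - 7)/(s^2 - 6*s + 8)

Transform both sides with L{·}.
Using L{y'} = sY - y(0) = sY - 4, the left side becomes (s - 4)Y - (4).
The right side is L{e^(2*t)} = 1/(s - 2).
So (s - 4)Y = 1/(s - 2) + (4).
Divide through and combine into a single rational function.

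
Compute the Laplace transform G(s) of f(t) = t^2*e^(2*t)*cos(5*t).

L{cos(5t)} = s/(s^2 + 25).
Multiplying by e^(2t) shifts s → s - 2, so L{e^(2*t)*cos(5*t)} = (s - 2)/((s - 2)^2 + 25).
Then apply L{t^2·g(t)} = (-1)^2 d^2/ds^2[H(s)] with H(s) = (s - 2)/((s - 2)^2 + 25):
differentiating 2 times and applying the sign gives 2*(s - 2)*(s^2 - 4*s - 71)/(s^2 - 4*s + 29)^3.

G(s) = 2*(s - 2)*(s^2 - 4*s - 71)/(s^2 - 4*s + 29)^3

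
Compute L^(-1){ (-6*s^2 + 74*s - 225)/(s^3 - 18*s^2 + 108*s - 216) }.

3*t^2*exp(6*t)/2 + 2*t*exp(6*t) - 6*exp(6*t)

Factor the denominator: s^3 - 18*s^2 + 108*s - 216 = (s - 6)^3.
Partial fraction decomposition gives [-6/(s - 6)] + [2/(s - 6)^2] + [3/(s - 6)^3].
Invert each term: -6/(s - 6) ↔ -6e^(6t); 2/(s - 6)^2 ↔ 2t·e^(6t); 3/(s - 6)^3 ↔ (3/2)t^2·e^(6t).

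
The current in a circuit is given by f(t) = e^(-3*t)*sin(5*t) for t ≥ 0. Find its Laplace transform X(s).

L{sin(5t)} = 5/(s^2 + 25).
By the first shifting theorem, multiplying by e^(-3t) replaces s with s + 3.

X(s) = 5/((s + 3)^2 + 25)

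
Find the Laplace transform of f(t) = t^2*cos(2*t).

L{cos(2t)} = s/(s^2 + 4).
Then apply L{t^2·g(t)} = (-1)^2 d^2/ds^2[G(s)] with G(s) = s/(s^2 + 4):
differentiating 2 times and applying the sign gives 2*s*(s^2 - 12)/(s^2 + 4)^3.

2*s*(s^2 - 12)/(s^2 + 4)^3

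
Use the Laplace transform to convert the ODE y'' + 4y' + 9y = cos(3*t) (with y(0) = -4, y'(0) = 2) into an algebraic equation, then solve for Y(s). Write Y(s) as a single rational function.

Y(s) = (-4*s^3 - 14*s^2 - 35*s - 126)/(s^4 + 4*s^3 + 18*s^2 + 36*s + 81)

Take the Laplace transform of both sides.
Using L{y''} = s^2 Y - s·y(0) - y'(0) and L{y'} = sY - y(0), with y(0) = -4, y'(0) = 2, the left side becomes (s^2 + 4*s + 9)Y - (-4*s - 14).
The right side is L{cos(3*t)} = s/(s^2 + 9).
So (s^2 + 4*s + 9)Y = s/(s^2 + 9) + (-4*s - 14).
Solve for Y(s) and write it as one ratio of polynomials.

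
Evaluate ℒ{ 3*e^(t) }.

L{3} = 3/s.
By the first shifting theorem, multiplying by e^(t) replaces s with s - 1.

3/(s - 1)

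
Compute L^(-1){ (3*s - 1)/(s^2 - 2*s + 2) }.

2*exp(t)*sin(t) + 3*exp(t)*cos(t)

Complete the square in the denominator: s^2 - 2*s + 2 = (s - 1)^2 + 1^2.
Split the numerator to match: 3*s - 1 = 3·(s - 1) + 2·1.
Invert each term: 3·(s - 1)/((s - 1)^2 + 1) ↔ 3e^(t)cos(t); 2·1/((s - 1)^2 + 1) ↔ 2e^(t)sin(t).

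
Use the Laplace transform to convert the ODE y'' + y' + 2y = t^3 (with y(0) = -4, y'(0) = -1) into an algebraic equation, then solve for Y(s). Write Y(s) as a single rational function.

Transform both sides with L{·}.
The derivative rules (L{y''} = s^2 Y - s·y(0) - y'(0) and L{y'} = sY - y(0), with y(0) = -4, y'(0) = -1) turn the left side into (s^2 + s + 2)Y - (-4*s - 5).
The right side is L{t^3} = 6/s^4.
So (s^2 + s + 2)Y = 6/s^4 + (-4*s - 5).
Isolate Y and clear denominators.

Y(s) = (-4*s^5 - 5*s^4 + 6)/(s^6 + s^5 + 2*s^4)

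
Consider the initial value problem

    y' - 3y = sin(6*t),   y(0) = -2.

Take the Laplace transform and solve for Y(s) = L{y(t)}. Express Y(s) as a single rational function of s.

Laplace-transform each side.
The derivative rules (L{y'} = sY - y(0) = sY - (-2)) turn the left side into (s - 3)Y - (-2).
The right side is L{sin(6*t)} = 6/(s^2 + 36).
So (s - 3)Y = 6/(s^2 + 36) + (-2).
Solve for Y(s) and write it as one ratio of polynomials.

Y(s) = (-2*s^2 - 66)/(s^3 - 3*s^2 + 36*s - 108)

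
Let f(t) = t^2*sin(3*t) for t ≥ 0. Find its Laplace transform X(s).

X(s) = 18*(s^2 - 3)/(s^2 + 9)^3

L{sin(3t)} = 3/(s^2 + 9).
Then apply L{t^2·g(t)} = (-1)^2 d^2/ds^2[G(s)] with G(s) = 3/(s^2 + 9):
differentiating 2 times and applying the sign gives 18*(s^2 - 3)/(s^2 + 9)^3.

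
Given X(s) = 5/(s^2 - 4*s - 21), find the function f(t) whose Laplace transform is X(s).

Rewrite the denominator: s^2 - 4*s - 21 = (s - 2)^2 - 25.
The form in (s - 2) signals a first-shifting-theorem factor e^(2t).
Since L{sinh(5t)} = 5/(s^2 - 25), the inverse is e^(2*t)*sinh(5*t).

f(t) = exp(2*t)*sinh(5*t)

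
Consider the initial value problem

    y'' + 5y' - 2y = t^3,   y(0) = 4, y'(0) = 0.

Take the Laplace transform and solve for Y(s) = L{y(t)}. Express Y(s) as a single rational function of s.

Take the Laplace transform of both sides.
The derivative rules (L{y''} = s^2 Y - s·y(0) - y'(0) and L{y'} = sY - y(0), with y(0) = 4, y'(0) = 0) turn the left side into (s^2 + 5*s - 2)Y - (4*s + 20).
The right side is L{t^3} = 6/s^4.
So (s^2 + 5*s - 2)Y = 6/s^4 + (4*s + 20).
Divide through and combine into a single rational function.

Y(s) = (4*s^5 + 20*s^4 + 6)/(s^6 + 5*s^5 - 2*s^4)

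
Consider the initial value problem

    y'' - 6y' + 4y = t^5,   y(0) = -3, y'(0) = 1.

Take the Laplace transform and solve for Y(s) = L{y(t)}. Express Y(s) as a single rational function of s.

Y(s) = (-3*s^7 + 19*s^6 + 120)/(s^8 - 6*s^7 + 4*s^6)

Apply the Laplace transform to the equation.
Using L{y''} = s^2 Y - s·y(0) - y'(0) and L{y'} = sY - y(0), with y(0) = -3, y'(0) = 1, the left side becomes (s^2 - 6*s + 4)Y - (-3*s + 19).
The right side is L{t^5} = 120/s^6.
So (s^2 - 6*s + 4)Y = 120/s^6 + (-3*s + 19).
Isolate Y and clear denominators.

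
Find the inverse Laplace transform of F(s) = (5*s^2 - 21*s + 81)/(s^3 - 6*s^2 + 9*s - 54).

Factor the denominator: s^3 - 6*s^2 + 9*s - 54 = (s - 6)*(s^2 + 9).
Partial fraction decomposition gives [3/(s - 6)] + [2*s/(s^2 + 9)] + [-9/(s^2 + 9)].
Invert each term: 3/(s - 6) ↔ 3e^(6t); 2·s/(s^2 + 9) ↔ 2cos(3t); -3·3/(s^2 + 9) ↔ -3sin(3t).

3*exp(6*t) - 3*sin(3*t) + 2*cos(3*t)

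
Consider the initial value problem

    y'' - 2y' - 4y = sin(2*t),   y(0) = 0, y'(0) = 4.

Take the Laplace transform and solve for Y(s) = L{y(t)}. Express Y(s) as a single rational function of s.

Transform both sides with L{·}.
Using L{y''} = s^2 Y - s·y(0) - y'(0) and L{y'} = sY - y(0), with y(0) = 0, y'(0) = 4, the left side becomes (s^2 - 2*s - 4)Y - (4).
The right side is L{sin(2*t)} = 2/(s^2 + 4).
So (s^2 - 2*s - 4)Y = 2/(s^2 + 4) + (4).
Isolate Y and clear denominators.

Y(s) = (4*s^2 + 18)/(s^4 - 2*s^3 - 8*s - 16)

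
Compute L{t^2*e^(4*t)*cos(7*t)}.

L{cos(7t)} = s/(s^2 + 49).
Multiplying by e^(4t) shifts s → s - 4, so L{e^(4*t)*cos(7*t)} = (s - 4)/((s - 4)^2 + 49).
Then apply L{t^2·g(t)} = (-1)^2 d^2/ds^2[G(s)] with G(s) = (s - 4)/((s - 4)^2 + 49):
differentiating 2 times and applying the sign gives 2*(s - 4)*(s^2 - 8*s - 131)/(s^2 - 8*s + 65)^3.

2*(s - 4)*(s^2 - 8*s - 131)/(s^2 - 8*s + 65)^3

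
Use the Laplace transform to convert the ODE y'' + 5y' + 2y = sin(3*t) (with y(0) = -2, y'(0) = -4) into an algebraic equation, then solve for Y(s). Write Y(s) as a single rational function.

Y(s) = (-2*s^3 - 14*s^2 - 18*s - 123)/(s^4 + 5*s^3 + 11*s^2 + 45*s + 18)

Transform both sides with L{·}.
Using L{y''} = s^2 Y - s·y(0) - y'(0) and L{y'} = sY - y(0), with y(0) = -2, y'(0) = -4, the left side becomes (s^2 + 5*s + 2)Y - (-2*s - 14).
The right side is L{sin(3*t)} = 3/(s^2 + 9).
So (s^2 + 5*s + 2)Y = 3/(s^2 + 9) + (-2*s - 14).
Divide through and combine into a single rational function.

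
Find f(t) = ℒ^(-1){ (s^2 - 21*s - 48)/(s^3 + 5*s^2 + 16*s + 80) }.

Factor the denominator: s^3 + 5*s^2 + 16*s + 80 = (s + 5)*(s^2 + 16).
Partial fraction decomposition gives [2/(s + 5)] + [-s/(s^2 + 16)] + [-16/(s^2 + 16)].
Invert each term: 2/(s + 5) ↔ 2e^(-5t); -1·s/(s^2 + 16) ↔ -cos(4t); -4·4/(s^2 + 16) ↔ -4sin(4t).

f(t) = -4*sin(4*t) - cos(4*t) + 2*exp(-5*t)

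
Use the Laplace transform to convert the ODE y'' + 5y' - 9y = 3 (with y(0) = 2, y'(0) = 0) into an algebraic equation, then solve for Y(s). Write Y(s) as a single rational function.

Apply the Laplace transform to the equation.
Using L{y''} = s^2 Y - s·y(0) - y'(0) and L{y'} = sY - y(0), with y(0) = 2, y'(0) = 0, the left side becomes (s^2 + 5*s - 9)Y - (2*s + 10).
The right side is L{3} = 3/s.
So (s^2 + 5*s - 9)Y = 3/s + (2*s + 10).
Divide through and combine into a single rational function.

Y(s) = (2*s^2 + 10*s + 3)/(s^3 + 5*s^2 - 9*s)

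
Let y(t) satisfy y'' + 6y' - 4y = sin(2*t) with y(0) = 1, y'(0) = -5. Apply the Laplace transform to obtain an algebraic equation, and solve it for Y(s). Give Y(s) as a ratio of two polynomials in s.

Take the Laplace transform of both sides.
Using L{y''} = s^2 Y - s·y(0) - y'(0) and L{y'} = sY - y(0), with y(0) = 1, y'(0) = -5, the left side becomes (s^2 + 6*s - 4)Y - (s + 1).
The right side is L{sin(2*t)} = 2/(s^2 + 4).
So (s^2 + 6*s - 4)Y = 2/(s^2 + 4) + (s + 1).
Divide through and combine into a single rational function.

Y(s) = (s^3 + s^2 + 4*s + 6)/(s^4 + 6*s^3 + 24*s - 16)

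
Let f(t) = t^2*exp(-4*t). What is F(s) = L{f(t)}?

F(s) = 2/(s + 4)^3

L{e^(-4t)} = 1/(s + 4).
Then apply L{t^2·g(t)} = (-1)^2 d^2/ds^2[G(s)] with G(s) = 1/(s + 4):
differentiating 2 times and applying the sign gives 2/(s + 4)^3.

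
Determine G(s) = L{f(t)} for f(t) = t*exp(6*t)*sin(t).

L{sin(t)} = 1/(s^2 + 1).
Multiplying by e^(6t) shifts s → s - 6, so L{exp(6*t)*sin(t)} = 1/((s - 6)^2 + 1).
Then apply L{t·g(t)} = -d/ds[H(s)] with H(s) = 1/((s - 6)^2 + 1):
differentiating 1 time and applying the sign gives 2*(s - 6)/(s^2 - 12*s + 37)^2.

G(s) = 2*(s - 6)/(s^2 - 12*s + 37)^2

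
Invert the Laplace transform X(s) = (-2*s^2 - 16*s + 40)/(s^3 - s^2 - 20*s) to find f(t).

f(t) = -2*exp(5*t) - 2 + 2*exp(-4*t)

Factor the denominator: s^3 - s^2 - 20*s = s*(s - 5)*(s + 4).
Partial fraction decomposition gives [-2/(s - 5)] + [-2/s] + [2/(s + 4)].
Invert each term: -2/(s - 5) ↔ -2e^(5t); -2/(s - 0) ↔ -2e^(0t); 2/(s + 4) ↔ 2e^(-4t).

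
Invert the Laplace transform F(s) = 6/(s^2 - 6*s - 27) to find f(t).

f(t) = exp(3*t)*sinh(6*t)

Rewrite the denominator: s^2 - 6*s - 27 = (s - 3)^2 - 36.
The form in (s - 3) signals a first-shifting-theorem factor e^(3t).
Since L{sinh(6t)} = 6/(s^2 - 36), the inverse is exp(3*t)*sinh(6*t).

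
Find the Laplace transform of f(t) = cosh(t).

s/(s^2 - 1)

L{cosh(t)} = s/(s^2 - 1).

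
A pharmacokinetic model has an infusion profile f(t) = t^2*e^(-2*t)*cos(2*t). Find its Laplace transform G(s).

L{cos(2t)} = s/(s^2 + 4).
Multiplying by e^(-2t) shifts s → s + 2, so L{e^(-2*t)*cos(2*t)} = (s + 2)/((s + 2)^2 + 4).
Then apply L{t^2·g(t)} = (-1)^2 d^2/ds^2[H(s)] with H(s) = (s + 2)/((s + 2)^2 + 4):
differentiating 2 times and applying the sign gives 2*(s + 2)*(s^2 + 4*s - 8)/(s^2 + 4*s + 8)^3.

G(s) = 2*(s + 2)*(s^2 + 4*s - 8)/(s^2 + 4*s + 8)^3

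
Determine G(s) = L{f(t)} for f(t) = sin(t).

G(s) = 1/(s^2 + 1)

L{sin(t)} = 1/(s^2 + 1).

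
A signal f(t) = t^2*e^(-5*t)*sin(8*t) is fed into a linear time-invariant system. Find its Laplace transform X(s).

L{sin(8t)} = 8/(s^2 + 64).
Multiplying by e^(-5t) shifts s → s + 5, so L{e^(-5*t)*sin(8*t)} = 8/((s + 5)^2 + 64).
Then apply L{t^2·g(t)} = (-1)^2 d^2/ds^2[G(s)] with G(s) = 8/((s + 5)^2 + 64):
differentiating 2 times and applying the sign gives 16*(3*s^2 + 30*s + 11)/(s^2 + 10*s + 89)^3.

X(s) = 16*(3*s^2 + 30*s + 11)/(s^2 + 10*s + 89)^3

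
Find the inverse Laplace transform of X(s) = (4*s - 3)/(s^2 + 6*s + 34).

-3*exp(-3*t)*sin(5*t) + 4*exp(-3*t)*cos(5*t)

Complete the square in the denominator: s^2 + 6*s + 34 = (s + 3)^2 + 5^2.
Split the numerator to match: 4*s - 3 = 4·(s + 3) - 3·5.
Invert each term: 4·(s + 3)/((s + 3)^2 + 25) ↔ 4e^(-3t)cos(5t); -3·5/((s + 3)^2 + 25) ↔ -3e^(-3t)sin(5t).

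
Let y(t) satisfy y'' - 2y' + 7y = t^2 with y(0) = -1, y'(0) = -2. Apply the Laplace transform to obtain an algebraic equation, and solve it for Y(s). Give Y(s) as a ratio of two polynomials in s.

Take the Laplace transform of both sides.
With L{y''} = s^2 Y - s·y(0) - y'(0) and L{y'} = sY - y(0), with y(0) = -1, y'(0) = -2: the LHS transforms to (s^2 - 2*s + 7)Y - (-s).
The right side is L{t^2} = 2/s^3.
So (s^2 - 2*s + 7)Y = 2/s^3 + (-s).
Divide through and combine into a single rational function.

Y(s) = (-s^4 + 2)/(s^5 - 2*s^4 + 7*s^3)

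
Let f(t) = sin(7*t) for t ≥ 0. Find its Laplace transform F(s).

L{sin(7t)} = 7/(s^2 + 49).

F(s) = 7/(s^2 + 49)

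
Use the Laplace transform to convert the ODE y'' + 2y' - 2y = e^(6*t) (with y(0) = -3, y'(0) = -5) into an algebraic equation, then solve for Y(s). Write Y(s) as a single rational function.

Y(s) = (-3*s^2 + 7*s + 67)/(s^3 - 4*s^2 - 14*s + 12)

Transform both sides with L{·}.
With L{y''} = s^2 Y - s·y(0) - y'(0) and L{y'} = sY - y(0), with y(0) = -3, y'(0) = -5: the LHS transforms to (s^2 + 2*s - 2)Y - (-3*s - 11).
The right side is L{e^(6*t)} = 1/(s - 6).
So (s^2 + 2*s - 2)Y = 1/(s - 6) + (-3*s - 11).
Isolate Y and clear denominators.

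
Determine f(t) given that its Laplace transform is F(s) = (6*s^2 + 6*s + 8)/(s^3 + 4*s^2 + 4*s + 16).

Factor the denominator: s^3 + 4*s^2 + 4*s + 16 = (s + 4)*(s^2 + 4).
Partial fraction decomposition gives [4/(s + 4)] + [2*s/(s^2 + 4)] + [-2/(s^2 + 4)].
Invert each term: 4/(s + 4) ↔ 4e^(-4t); 2·s/(s^2 + 4) ↔ 2cos(2t); -1·2/(s^2 + 4) ↔ -sin(2t).

f(t) = -sin(2*t) + 2*cos(2*t) + 4*exp(-4*t)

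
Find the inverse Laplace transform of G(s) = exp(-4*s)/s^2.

The factor e^(-4s) signals a time shift by c = 4 (second shifting theorem).
L{t} = 1!/s^2 = 1/s^2, so L^-1{s^(-2)} = t.
Hence the inverse is u(t - 4) times that function evaluated at t - 4.

Heaviside(t - 4)*(t - 4)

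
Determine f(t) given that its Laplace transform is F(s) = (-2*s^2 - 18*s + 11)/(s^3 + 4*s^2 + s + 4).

Factor the denominator: s^3 + 4*s^2 + s + 4 = (s + 4)*(s^2 + 1).
Partial fraction decomposition gives [3/(s + 4)] + [-5*s/(s^2 + 1)] + [2/(s^2 + 1)].
Invert each term: 3/(s + 4) ↔ 3e^(-4t); -5·s/(s^2 + 1) ↔ -5cos(t); 2·1/(s^2 + 1) ↔ 2sin(t).

f(t) = 2*sin(t) - 5*cos(t) + 3*exp(-4*t)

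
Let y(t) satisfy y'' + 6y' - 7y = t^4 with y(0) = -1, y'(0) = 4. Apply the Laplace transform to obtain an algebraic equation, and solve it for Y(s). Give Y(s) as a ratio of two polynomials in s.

Y(s) = (-s^6 - 2*s^5 + 24)/(s^7 + 6*s^6 - 7*s^5)

Transform both sides with L{·}.
The derivative rules (L{y''} = s^2 Y - s·y(0) - y'(0) and L{y'} = sY - y(0), with y(0) = -1, y'(0) = 4) turn the left side into (s^2 + 6*s - 7)Y - (-s - 2).
The right side is L{t^4} = 24/s^5.
So (s^2 + 6*s - 7)Y = 24/s^5 + (-s - 2).
Solve for Y(s) and write it as one ratio of polynomials.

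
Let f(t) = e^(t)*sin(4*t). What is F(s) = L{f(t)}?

F(s) = 4/((s - 1)^2 + 16)

L{sin(4t)} = 4/(s^2 + 16).
By the first shifting theorem, multiplying by e^(t) replaces s with s - 1.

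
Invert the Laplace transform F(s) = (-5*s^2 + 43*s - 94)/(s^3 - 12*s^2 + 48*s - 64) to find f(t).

f(t) = -t^2*exp(4*t) + 3*t*exp(4*t) - 5*exp(4*t)

Factor the denominator: s^3 - 12*s^2 + 48*s - 64 = (s - 4)^3.
Partial fraction decomposition gives [-5/(s - 4)] + [3/(s - 4)^2] + [-2/(s - 4)^3].
Invert each term: -5/(s - 4) ↔ -5e^(4t); 3/(s - 4)^2 ↔ 3t·e^(4t); -2/(s - 4)^3 ↔ (-1)t^2·e^(4t).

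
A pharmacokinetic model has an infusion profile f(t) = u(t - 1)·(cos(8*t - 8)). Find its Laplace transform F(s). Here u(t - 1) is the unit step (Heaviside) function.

F(s) = s*exp(-s)/(s^2 + 64)

By the second shifting theorem, L{u(t - c)·g(t - c)} = e^(-cs)·G(s) with c = 1 and G(s) = L{g(t)}.
L{cos(8t)} = s/(s^2 + 64).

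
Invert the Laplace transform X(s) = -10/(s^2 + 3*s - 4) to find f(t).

Factor the denominator: s^2 + 3*s - 4 = (s - 1)*(s + 4).
Partial fraction decomposition gives [2/(s + 4)] + [-2/(s - 1)].
Invert each term: 2/(s + 4) ↔ 2e^(-4t); -2/(s - 1) ↔ -2e^(t).

f(t) = -2*exp(t) + 2*exp(-4*t)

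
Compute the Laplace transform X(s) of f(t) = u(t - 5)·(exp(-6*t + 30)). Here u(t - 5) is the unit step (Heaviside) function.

X(s) = exp(-5*s)/(s + 6)

By the second shifting theorem, L{u(t - c)·g(t - c)} = e^(-cs)·G(s) with c = 5 and G(s) = L{g(t)}.
L{e^(-6t)} = 1/(s + 6).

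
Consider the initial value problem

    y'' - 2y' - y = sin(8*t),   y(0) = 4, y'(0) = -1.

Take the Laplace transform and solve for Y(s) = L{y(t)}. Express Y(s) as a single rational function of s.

Y(s) = (4*s^3 - 9*s^2 + 256*s - 568)/(s^4 - 2*s^3 + 63*s^2 - 128*s - 64)

Laplace-transform each side.
The derivative rules (L{y''} = s^2 Y - s·y(0) - y'(0) and L{y'} = sY - y(0), with y(0) = 4, y'(0) = -1) turn the left side into (s^2 - 2*s - 1)Y - (4*s - 9).
The right side is L{sin(8*t)} = 8/(s^2 + 64).
So (s^2 - 2*s - 1)Y = 8/(s^2 + 64) + (4*s - 9).
Solve for Y(s) and write it as one ratio of polynomials.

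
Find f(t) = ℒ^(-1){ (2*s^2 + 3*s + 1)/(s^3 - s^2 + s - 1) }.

Factor the denominator: s^3 - s^2 + s - 1 = (s - 1)*(s^2 + 1).
Partial fraction decomposition gives [3/(s - 1)] + [-s/(s^2 + 1)] + [2/(s^2 + 1)].
Invert each term: 3/(s - 1) ↔ 3e^(t); -1·s/(s^2 + 1) ↔ -cos(t); 2·1/(s^2 + 1) ↔ 2sin(t).

f(t) = 3*exp(t) + 2*sin(t) - cos(t)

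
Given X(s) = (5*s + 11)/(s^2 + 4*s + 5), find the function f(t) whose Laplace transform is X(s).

Complete the square in the denominator: s^2 + 4*s + 5 = (s + 2)^2 + 1^2.
Split the numerator to match: 5*s + 11 = 5·(s + 2) + 1·1.
Invert each term: 5·(s + 2)/((s + 2)^2 + 1) ↔ 5e^(-2t)cos(t); 1·1/((s + 2)^2 + 1) ↔ e^(-2t)sin(t).

f(t) = exp(-2*t)*sin(t) + 5*exp(-2*t)*cos(t)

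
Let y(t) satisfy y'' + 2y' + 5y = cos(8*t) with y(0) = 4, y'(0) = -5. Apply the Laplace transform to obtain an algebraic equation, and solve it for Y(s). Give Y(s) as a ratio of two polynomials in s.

Laplace-transform each side.
Using L{y''} = s^2 Y - s·y(0) - y'(0) and L{y'} = sY - y(0), with y(0) = 4, y'(0) = -5, the left side becomes (s^2 + 2*s + 5)Y - (4*s + 3).
The right side is L{cos(8*t)} = s/(s^2 + 64).
So (s^2 + 2*s + 5)Y = s/(s^2 + 64) + (4*s + 3).
Divide through and combine into a single rational function.

Y(s) = (4*s^3 + 3*s^2 + 257*s + 192)/(s^4 + 2*s^3 + 69*s^2 + 128*s + 320)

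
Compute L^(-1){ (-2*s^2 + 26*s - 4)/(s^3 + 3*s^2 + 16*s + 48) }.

Factor the denominator: s^3 + 3*s^2 + 16*s + 48 = (s + 3)*(s^2 + 16).
Partial fraction decomposition gives [-4/(s + 3)] + [2*s/(s^2 + 16)] + [20/(s^2 + 16)].
Invert each term: -4/(s + 3) ↔ -4e^(-3t); 2·s/(s^2 + 16) ↔ 2cos(4t); 5·4/(s^2 + 16) ↔ 5sin(4t).

5*sin(4*t) + 2*cos(4*t) - 4*exp(-3*t)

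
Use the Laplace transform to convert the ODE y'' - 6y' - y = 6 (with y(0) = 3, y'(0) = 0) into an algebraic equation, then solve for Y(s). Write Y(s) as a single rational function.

Y(s) = (3*s^2 - 18*s + 6)/(s^3 - 6*s^2 - s)

Take the Laplace transform of both sides.
With L{y''} = s^2 Y - s·y(0) - y'(0) and L{y'} = sY - y(0), with y(0) = 3, y'(0) = 0: the LHS transforms to (s^2 - 6*s - 1)Y - (3*s - 18).
The right side is L{6} = 6/s.
So (s^2 - 6*s - 1)Y = 6/s + (3*s - 18).
Isolate Y and clear denominators.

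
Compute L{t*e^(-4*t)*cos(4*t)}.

s*(s + 8)/(s^2 + 8*s + 32)^2

L{cos(4t)} = s/(s^2 + 16).
Multiplying by e^(-4t) shifts s → s + 4, so L{e^(-4*t)*cos(4*t)} = (s + 4)/((s + 4)^2 + 16).
Then apply L{t·g(t)} = -d/ds[H(s)] with H(s) = (s + 4)/((s + 4)^2 + 16):
differentiating 1 time and applying the sign gives s*(s + 8)/(s^2 + 8*s + 32)^2.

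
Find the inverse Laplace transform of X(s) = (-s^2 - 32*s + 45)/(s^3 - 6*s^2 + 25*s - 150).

-3*exp(6*t) - 4*sin(5*t) + 2*cos(5*t)

Factor the denominator: s^3 - 6*s^2 + 25*s - 150 = (s - 6)*(s^2 + 25).
Partial fraction decomposition gives [-3/(s - 6)] + [2*s/(s^2 + 25)] + [-20/(s^2 + 25)].
Invert each term: -3/(s - 6) ↔ -3e^(6t); 2·s/(s^2 + 25) ↔ 2cos(5t); -4·5/(s^2 + 25) ↔ -4sin(5t).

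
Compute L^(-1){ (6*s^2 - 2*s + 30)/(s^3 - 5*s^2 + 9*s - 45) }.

Factor the denominator: s^3 - 5*s^2 + 9*s - 45 = (s - 5)*(s^2 + 9).
Partial fraction decomposition gives [5/(s - 5)] + [s/(s^2 + 9)] + [3/(s^2 + 9)].
Invert each term: 5/(s - 5) ↔ 5e^(5t); 1·s/(s^2 + 9) ↔ cos(3t); 1·3/(s^2 + 9) ↔ sin(3t).

5*exp(5*t) + sin(3*t) + cos(3*t)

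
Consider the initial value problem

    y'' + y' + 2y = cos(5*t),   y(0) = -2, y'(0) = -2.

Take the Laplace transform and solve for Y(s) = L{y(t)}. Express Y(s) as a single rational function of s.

Laplace-transform each side.
Using L{y''} = s^2 Y - s·y(0) - y'(0) and L{y'} = sY - y(0), with y(0) = -2, y'(0) = -2, the left side becomes (s^2 + s + 2)Y - (-2*s - 4).
The right side is L{cos(5*t)} = s/(s^2 + 25).
So (s^2 + s + 2)Y = s/(s^2 + 25) + (-2*s - 4).
Isolate Y and clear denominators.

Y(s) = (-2*s^3 - 4*s^2 - 49*s - 100)/(s^4 + s^3 + 27*s^2 + 25*s + 50)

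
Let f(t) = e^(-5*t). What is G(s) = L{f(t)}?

L{e^(-5t)} = 1/(s + 5).

G(s) = 1/(s + 5)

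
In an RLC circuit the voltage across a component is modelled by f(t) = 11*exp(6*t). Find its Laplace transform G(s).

L{11} = 11/s.
By the first shifting theorem, multiplying by e^(6t) replaces s with s - 6.

G(s) = 11/(s - 6)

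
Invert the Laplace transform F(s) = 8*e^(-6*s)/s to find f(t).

The factor e^(-6s) signals a time shift by c = 6 (second shifting theorem).
L{8} = 8/s, so L^-1{8/s} = 8.
Hence the inverse is u(t - 6) times that function evaluated at t - 6.

f(t) = Heaviside(t - 6)*(8)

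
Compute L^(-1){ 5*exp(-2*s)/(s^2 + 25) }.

Heaviside(t - 2)*(sin(5*t - 10))

The factor e^(-2s) signals a time shift by c = 2 (second shifting theorem).
L{sin(5t)} = 5/(s^2 + 25), so L^-1{5/(s^2 + 25)} = sin(5*t).
Hence the inverse is u(t - 2) times that function evaluated at t - 2.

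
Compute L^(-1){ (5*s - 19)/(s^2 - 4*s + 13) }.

Complete the square in the denominator: s^2 - 4*s + 13 = (s - 2)^2 + 3^2.
Split the numerator to match: 5*s - 19 = 5·(s - 2) - 3·3.
Invert each term: 5·(s - 2)/((s - 2)^2 + 9) ↔ 5e^(2t)cos(3t); -3·3/((s - 2)^2 + 9) ↔ -3e^(2t)sin(3t).

-3*exp(2*t)*sin(3*t) + 5*exp(2*t)*cos(3*t)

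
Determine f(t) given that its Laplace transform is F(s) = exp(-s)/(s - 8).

f(t) = Heaviside(t - 1)*(exp(8*t - 8))

The factor e^(-s) signals a time shift by c = 1 (second shifting theorem).
L{e^(8t)} = 1/(s - 8), so L^-1{1/(s - 8)} = exp(8*t).
Hence the inverse is u(t - 1) times that function evaluated at t - 1.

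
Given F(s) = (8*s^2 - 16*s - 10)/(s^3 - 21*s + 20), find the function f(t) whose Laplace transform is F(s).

f(t) = 2*exp(4*t) + exp(t) + 5*exp(-5*t)

Factor the denominator: s^3 - 21*s + 20 = (s - 4)*(s - 1)*(s + 5).
Partial fraction decomposition gives [5/(s + 5)] + [2/(s - 4)] + [1/(s - 1)].
Invert each term: 5/(s + 5) ↔ 5e^(-5t); 2/(s - 4) ↔ 2e^(4t); 1/(s - 1) ↔ e^(t).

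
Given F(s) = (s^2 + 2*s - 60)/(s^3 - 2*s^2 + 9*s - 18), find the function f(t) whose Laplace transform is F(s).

f(t) = -4*exp(2*t) + 4*sin(3*t) + 5*cos(3*t)

Factor the denominator: s^3 - 2*s^2 + 9*s - 18 = (s - 2)*(s^2 + 9).
Partial fraction decomposition gives [-4/(s - 2)] + [5*s/(s^2 + 9)] + [12/(s^2 + 9)].
Invert each term: -4/(s - 2) ↔ -4e^(2t); 5·s/(s^2 + 9) ↔ 5cos(3t); 4·3/(s^2 + 9) ↔ 4sin(3t).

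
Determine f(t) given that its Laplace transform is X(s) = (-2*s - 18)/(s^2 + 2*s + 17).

Complete the square in the denominator: s^2 + 2*s + 17 = (s + 1)^2 + 4^2.
Split the numerator to match: -2*s - 18 = -2·(s + 1) - 4·4.
Invert each term: -2·(s + 1)/((s + 1)^2 + 16) ↔ -2e^(-t)cos(4t); -4·4/((s + 1)^2 + 16) ↔ -4e^(-t)sin(4t).

f(t) = -4*exp(-t)*sin(4*t) - 2*exp(-t)*cos(4*t)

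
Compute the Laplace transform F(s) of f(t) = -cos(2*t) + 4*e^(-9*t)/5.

F(s) = -s/(s^2 + 4) + 4/(5*(s + 9))

By linearity of the Laplace transform, transform each term separately.
(-1)·[L{cos(2t)} = s/(s^2 + 4)]; (4/5)·[L{e^(-9t)} = 1/(s + 9)].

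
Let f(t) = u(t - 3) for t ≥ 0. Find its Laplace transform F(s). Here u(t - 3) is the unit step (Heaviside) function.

By the second shifting theorem, L{u(t - c)·g(t - c)} = e^(-cs)·G(s) with c = 3 and G(s) = L{g(t)}.
L{1} = 1/s.

F(s) = exp(-3*s)/s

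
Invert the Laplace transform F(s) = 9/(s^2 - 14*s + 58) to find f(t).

f(t) = 3*exp(7*t)*sin(3*t)

Rewrite the denominator: s^2 - 14*s + 58 = (s - 7)^2 + 9.
The form in (s - 7) signals a first-shifting-theorem factor e^(7t).
Since L{sin(3t)} = 3/(s^2 + 9), the inverse is e^(7*t)*sin(3*t), scaled by 3.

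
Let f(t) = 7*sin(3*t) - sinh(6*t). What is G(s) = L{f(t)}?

The transform is linear, so treat each term independently.
(7)·[L{sin(3t)} = 3/(s^2 + 9)]; (-1)·[L{sinh(6t)} = 6/(s^2 - 36)].

G(s) = 21/(s^2 + 9) - 6/(s^2 - 36)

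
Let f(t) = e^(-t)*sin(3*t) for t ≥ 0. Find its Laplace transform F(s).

L{sin(3t)} = 3/(s^2 + 9).
By the first shifting theorem, multiplying by e^(-t) replaces s with s + 1.

F(s) = 3/((s + 1)^2 + 9)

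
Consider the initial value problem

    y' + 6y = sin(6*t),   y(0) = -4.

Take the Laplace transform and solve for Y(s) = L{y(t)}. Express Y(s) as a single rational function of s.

Y(s) = (-4*s^2 - 138)/(s^3 + 6*s^2 + 36*s + 216)

Transform both sides with L{·}.
With L{y'} = sY - y(0) = sY - (-4): the LHS transforms to (s + 6)Y - (-4).
The right side is L{sin(6*t)} = 6/(s^2 + 36).
So (s + 6)Y = 6/(s^2 + 36) + (-4).
Divide through and combine into a single rational function.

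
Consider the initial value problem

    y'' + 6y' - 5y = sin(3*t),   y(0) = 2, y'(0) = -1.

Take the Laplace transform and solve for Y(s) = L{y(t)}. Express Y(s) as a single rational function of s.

Y(s) = (2*s^3 + 11*s^2 + 18*s + 102)/(s^4 + 6*s^3 + 4*s^2 + 54*s - 45)

Apply the Laplace transform to the equation.
The derivative rules (L{y''} = s^2 Y - s·y(0) - y'(0) and L{y'} = sY - y(0), with y(0) = 2, y'(0) = -1) turn the left side into (s^2 + 6*s - 5)Y - (2*s + 11).
The right side is L{sin(3*t)} = 3/(s^2 + 9).
So (s^2 + 6*s - 5)Y = 3/(s^2 + 9) + (2*s + 11).
Isolate Y and clear denominators.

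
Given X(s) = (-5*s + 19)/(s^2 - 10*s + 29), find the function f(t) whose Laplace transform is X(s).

f(t) = -3*exp(5*t)*sin(2*t) - 5*exp(5*t)*cos(2*t)

Complete the square in the denominator: s^2 - 10*s + 29 = (s - 5)^2 + 2^2.
Split the numerator to match: -5*s + 19 = -5·(s - 5) - 3·2.
Invert each term: -5·(s - 5)/((s - 5)^2 + 4) ↔ -5e^(5t)cos(2t); -3·2/((s - 5)^2 + 4) ↔ -3e^(5t)sin(2t).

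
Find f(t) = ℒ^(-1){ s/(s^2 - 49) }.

f(t) = cosh(7*t)

Since L{cosh(7t)} = s/(s^2 - 49), the inverse is cosh(7*t).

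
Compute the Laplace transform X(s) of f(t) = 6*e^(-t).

L{6} = 6/s.
By the first shifting theorem, multiplying by e^(-t) replaces s with s + 1.

X(s) = 6/(s + 1)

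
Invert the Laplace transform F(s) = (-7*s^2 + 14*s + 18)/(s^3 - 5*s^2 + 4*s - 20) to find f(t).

f(t) = -3*exp(5*t) - 3*sin(2*t) - 4*cos(2*t)

Factor the denominator: s^3 - 5*s^2 + 4*s - 20 = (s - 5)*(s^2 + 4).
Partial fraction decomposition gives [-3/(s - 5)] + [-4*s/(s^2 + 4)] + [-6/(s^2 + 4)].
Invert each term: -3/(s - 5) ↔ -3e^(5t); -4·s/(s^2 + 4) ↔ -4cos(2t); -3·2/(s^2 + 4) ↔ -3sin(2t).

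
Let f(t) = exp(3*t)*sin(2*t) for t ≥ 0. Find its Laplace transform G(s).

L{sin(2t)} = 2/(s^2 + 4).
By the first shifting theorem, multiplying by e^(3t) replaces s with s - 3.

G(s) = 2/((s - 3)^2 + 4)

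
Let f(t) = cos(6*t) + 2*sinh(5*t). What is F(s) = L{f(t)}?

F(s) = s/(s^2 + 36) + 10/(s^2 - 25)

The transform is linear, so treat each term independently.
L{cos(6t)} = s/(s^2 + 36); (2)·[L{sinh(5t)} = 5/(s^2 - 25)].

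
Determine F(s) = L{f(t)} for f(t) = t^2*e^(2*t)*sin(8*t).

L{sin(8t)} = 8/(s^2 + 64).
Multiplying by e^(2t) shifts s → s - 2, so L{e^(2*t)*sin(8*t)} = 8/((s - 2)^2 + 64).
Then apply L{t^2·g(t)} = (-1)^2 d^2/ds^2[G(s)] with G(s) = 8/((s - 2)^2 + 64):
differentiating 2 times and applying the sign gives 16*(3*s^2 - 12*s - 52)/(s^2 - 4*s + 68)^3.

F(s) = 16*(3*s^2 - 12*s - 52)/(s^2 - 4*s + 68)^3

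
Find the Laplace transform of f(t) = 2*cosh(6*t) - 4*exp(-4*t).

2*s/(s^2 - 36) - 4/(s + 4)

By linearity of the Laplace transform, transform each term separately.
(2)·[L{cosh(6t)} = s/(s^2 - 36)]; (-4)·[L{e^(-4t)} = 1/(s + 4)].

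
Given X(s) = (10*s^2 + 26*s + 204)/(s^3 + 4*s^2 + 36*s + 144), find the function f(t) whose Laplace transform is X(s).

f(t) = sin(6*t) + 5*cos(6*t) + 5*exp(-4*t)

Factor the denominator: s^3 + 4*s^2 + 36*s + 144 = (s + 4)*(s^2 + 36).
Partial fraction decomposition gives [5/(s + 4)] + [5*s/(s^2 + 36)] + [6/(s^2 + 36)].
Invert each term: 5/(s + 4) ↔ 5e^(-4t); 5·s/(s^2 + 36) ↔ 5cos(6t); 1·6/(s^2 + 36) ↔ sin(6t).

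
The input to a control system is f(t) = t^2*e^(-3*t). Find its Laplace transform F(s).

L{e^(-3t)} = 1/(s + 3).
Then apply L{t^2·g(t)} = (-1)^2 d^2/ds^2[G(s)] with G(s) = 1/(s + 3):
differentiating 2 times and applying the sign gives 2/(s + 3)^3.

F(s) = 2/(s + 3)^3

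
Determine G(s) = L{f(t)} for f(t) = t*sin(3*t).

L{sin(3t)} = 3/(s^2 + 9).
Then apply L{t·g(t)} = -d/ds[H(s)] with H(s) = 3/(s^2 + 9):
differentiating 1 time and applying the sign gives 6*s/(s^2 + 9)^2.

G(s) = 6*s/(s^2 + 9)^2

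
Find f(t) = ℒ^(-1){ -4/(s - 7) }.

Since L{e^(7t)} = 1/(s - 7), the inverse is exp(7*t), scaled by -4.

f(t) = -4*exp(7*t)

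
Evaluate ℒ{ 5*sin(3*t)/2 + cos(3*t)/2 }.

By linearity of the Laplace transform, transform each term separately.
(5/2)·[L{sin(3t)} = 3/(s^2 + 9)]; (1/2)·[L{cos(3t)} = s/(s^2 + 9)].

s/(2*(s^2 + 9)) + 15/(2*(s^2 + 9))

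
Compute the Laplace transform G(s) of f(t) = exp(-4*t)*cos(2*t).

L{cos(2t)} = s/(s^2 + 4).
By the first shifting theorem, multiplying by e^(-4t) replaces s with s + 4.

G(s) = (s + 4)/((s + 4)^2 + 4)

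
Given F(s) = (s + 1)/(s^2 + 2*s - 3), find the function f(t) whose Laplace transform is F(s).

f(t) = exp(-t)*cosh(2*t)

Rewrite the denominator: s^2 + 2*s - 3 = (s + 1)^2 - 4.
The form in (s + 1) signals a first-shifting-theorem factor e^(-t).
Since L{cosh(2t)} = s/(s^2 - 4), the inverse is e^(-t)*cosh(2*t).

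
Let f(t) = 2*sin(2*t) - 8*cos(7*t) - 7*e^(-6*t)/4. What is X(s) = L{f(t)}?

X(s) = -8*s/(s^2 + 49) + 4/(s^2 + 4) - 7/(4*(s + 6))

The transform is linear, so treat each term independently.
(-7/4)·[L{e^(-6t)} = 1/(s + 6)]; (-8)·[L{cos(7t)} = s/(s^2 + 49)]; (2)·[L{sin(2t)} = 2/(s^2 + 4)].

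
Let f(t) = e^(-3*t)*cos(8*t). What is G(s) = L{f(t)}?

G(s) = (s + 3)/((s + 3)^2 + 64)

L{cos(8t)} = s/(s^2 + 64).
By the first shifting theorem, multiplying by e^(-3t) replaces s with s + 3.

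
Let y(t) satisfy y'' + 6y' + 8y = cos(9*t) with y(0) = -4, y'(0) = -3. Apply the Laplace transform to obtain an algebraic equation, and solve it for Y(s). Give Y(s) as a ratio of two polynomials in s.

Y(s) = (-4*s^3 - 27*s^2 - 323*s - 2187)/(s^4 + 6*s^3 + 89*s^2 + 486*s + 648)

Apply the Laplace transform to the equation.
Using L{y''} = s^2 Y - s·y(0) - y'(0) and L{y'} = sY - y(0), with y(0) = -4, y'(0) = -3, the left side becomes (s^2 + 6*s + 8)Y - (-4*s - 27).
The right side is L{cos(9*t)} = s/(s^2 + 81).
So (s^2 + 6*s + 8)Y = s/(s^2 + 81) + (-4*s - 27).
Solve for Y(s) and write it as one ratio of polynomials.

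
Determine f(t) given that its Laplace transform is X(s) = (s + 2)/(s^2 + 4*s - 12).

Rewrite the denominator: s^2 + 4*s - 12 = (s + 2)^2 - 16.
The form in (s + 2) signals a first-shifting-theorem factor e^(-2t).
Since L{cosh(4t)} = s/(s^2 - 16), the inverse is exp(-2*t)*cosh(4*t).

f(t) = exp(-2*t)*cosh(4*t)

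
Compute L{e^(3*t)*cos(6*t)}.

(s - 3)/((s - 3)^2 + 36)

L{cos(6t)} = s/(s^2 + 36).
By the first shifting theorem, multiplying by e^(3t) replaces s with s - 3.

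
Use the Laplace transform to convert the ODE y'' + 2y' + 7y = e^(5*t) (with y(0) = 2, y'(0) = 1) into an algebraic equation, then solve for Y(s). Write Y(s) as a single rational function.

Y(s) = (2*s^2 - 5*s - 24)/(s^3 - 3*s^2 - 3*s - 35)

Apply the Laplace transform to the equation.
Using L{y''} = s^2 Y - s·y(0) - y'(0) and L{y'} = sY - y(0), with y(0) = 2, y'(0) = 1, the left side becomes (s^2 + 2*s + 7)Y - (2*s + 5).
The right side is L{e^(5*t)} = 1/(s - 5).
So (s^2 + 2*s + 7)Y = 1/(s - 5) + (2*s + 5).
Isolate Y and clear denominators.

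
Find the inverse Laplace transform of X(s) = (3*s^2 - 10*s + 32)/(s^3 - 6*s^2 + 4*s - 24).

Factor the denominator: s^3 - 6*s^2 + 4*s - 24 = (s - 6)*(s^2 + 4).
Partial fraction decomposition gives [2/(s - 6)] + [s/(s^2 + 4)] + [-4/(s^2 + 4)].
Invert each term: 2/(s - 6) ↔ 2e^(6t); 1·s/(s^2 + 4) ↔ cos(2t); -2·2/(s^2 + 4) ↔ -2sin(2t).

2*exp(6*t) - 2*sin(2*t) + cos(2*t)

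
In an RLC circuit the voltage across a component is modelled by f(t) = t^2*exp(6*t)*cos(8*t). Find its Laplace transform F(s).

L{cos(8t)} = s/(s^2 + 64).
Multiplying by e^(6t) shifts s → s - 6, so L{exp(6*t)*cos(8*t)} = (s - 6)/((s - 6)^2 + 64).
Then apply L{t^2·g(t)} = (-1)^2 d^2/ds^2[G(s)] with G(s) = (s - 6)/((s - 6)^2 + 64):
differentiating 2 times and applying the sign gives 2*(s - 6)*(s^2 - 12*s - 156)/(s^2 - 12*s + 100)^3.

F(s) = 2*(s - 6)*(s^2 - 12*s - 156)/(s^2 - 12*s + 100)^3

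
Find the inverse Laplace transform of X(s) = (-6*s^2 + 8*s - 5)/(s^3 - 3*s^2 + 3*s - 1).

-3*t^2*exp(t)/2 - 4*t*exp(t) - 6*exp(t)

Factor the denominator: s^3 - 3*s^2 + 3*s - 1 = (s - 1)^3.
Partial fraction decomposition gives [-6/(s - 1)] + [-4/(s - 1)^2] + [-3/(s - 1)^3].
Invert each term: -6/(s - 1) ↔ -6e^(t); -4/(s - 1)^2 ↔ -4t·e^(t); -3/(s - 1)^3 ↔ (-3/2)t^2·e^(t).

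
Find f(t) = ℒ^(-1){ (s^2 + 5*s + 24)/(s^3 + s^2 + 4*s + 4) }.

Factor the denominator: s^3 + s^2 + 4*s + 4 = (s + 1)*(s^2 + 4).
Partial fraction decomposition gives [4/(s + 1)] + [-3*s/(s^2 + 4)] + [8/(s^2 + 4)].
Invert each term: 4/(s + 1) ↔ 4e^(-t); -3·s/(s^2 + 4) ↔ -3cos(2t); 4·2/(s^2 + 4) ↔ 4sin(2t).

f(t) = 4*sin(2*t) - 3*cos(2*t) + 4*exp(-t)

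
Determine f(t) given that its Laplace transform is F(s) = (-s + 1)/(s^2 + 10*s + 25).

f(t) = 6*t*exp(-5*t) - exp(-5*t)

Factor the denominator: s^2 + 10*s + 25 = (s + 5)^2.
Partial fraction decomposition gives [-1/(s + 5)] + [6/(s + 5)^2].
Invert each term: -1/(s + 5) ↔ -e^(-5t); 6/(s + 5)^2 ↔ 6t·e^(-5t).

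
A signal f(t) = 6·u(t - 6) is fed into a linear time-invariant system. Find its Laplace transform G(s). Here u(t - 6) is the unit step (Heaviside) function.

By the second shifting theorem, L{u(t - c)·g(t - c)} = e^(-cs)·H(s) with c = 6 and H(s) = L{g(t)}.
L{6} = 6/s.

G(s) = 6*exp(-6*s)/s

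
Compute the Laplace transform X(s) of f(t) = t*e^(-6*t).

X(s) = (s + 6)^(-2)

L{e^(-6t)} = 1/(s + 6).
Then apply L{t·g(t)} = -d/ds[G(s)] with G(s) = 1/(s + 6):
differentiating 1 time and applying the sign gives (s + 6)^(-2).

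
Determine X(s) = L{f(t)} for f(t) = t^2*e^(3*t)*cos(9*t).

L{cos(9t)} = s/(s^2 + 81).
Multiplying by e^(3t) shifts s → s - 3, so L{e^(3*t)*cos(9*t)} = (s - 3)/((s - 3)^2 + 81).
Then apply L{t^2·g(t)} = (-1)^2 d^2/ds^2[G(s)] with G(s) = (s - 3)/((s - 3)^2 + 81):
differentiating 2 times and applying the sign gives 2*(s - 3)*(s^2 - 6*s - 234)/(s^2 - 6*s + 90)^3.

X(s) = 2*(s - 3)*(s^2 - 6*s - 234)/(s^2 - 6*s + 90)^3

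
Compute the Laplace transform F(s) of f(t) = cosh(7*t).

L{cosh(7t)} = s/(s^2 - 49).

F(s) = s/(s^2 - 49)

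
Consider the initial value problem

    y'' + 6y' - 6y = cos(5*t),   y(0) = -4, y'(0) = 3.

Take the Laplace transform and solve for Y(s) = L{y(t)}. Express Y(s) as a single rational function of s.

Y(s) = (-4*s^3 - 21*s^2 - 99*s - 525)/(s^4 + 6*s^3 + 19*s^2 + 150*s - 150)

Laplace-transform each side.
The derivative rules (L{y''} = s^2 Y - s·y(0) - y'(0) and L{y'} = sY - y(0), with y(0) = -4, y'(0) = 3) turn the left side into (s^2 + 6*s - 6)Y - (-4*s - 21).
The right side is L{cos(5*t)} = s/(s^2 + 25).
So (s^2 + 6*s - 6)Y = s/(s^2 + 25) + (-4*s - 21).
Solve for Y(s) and write it as one ratio of polynomials.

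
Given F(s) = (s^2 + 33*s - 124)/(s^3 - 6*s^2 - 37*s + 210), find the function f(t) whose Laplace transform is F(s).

f(t) = 6*exp(7*t) - 3*exp(5*t) - 2*exp(-6*t)

Factor the denominator: s^3 - 6*s^2 - 37*s + 210 = (s - 7)*(s - 5)*(s + 6).
Partial fraction decomposition gives [-3/(s - 5)] + [-2/(s + 6)] + [6/(s - 7)].
Invert each term: -3/(s - 5) ↔ -3e^(5t); -2/(s + 6) ↔ -2e^(-6t); 6/(s - 7) ↔ 6e^(7t).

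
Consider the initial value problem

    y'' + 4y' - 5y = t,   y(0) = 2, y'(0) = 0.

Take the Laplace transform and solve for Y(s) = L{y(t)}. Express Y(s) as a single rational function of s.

Y(s) = (2*s^3 + 8*s^2 + 1)/(s^4 + 4*s^3 - 5*s^2)

Take the Laplace transform of both sides.
Using L{y''} = s^2 Y - s·y(0) - y'(0) and L{y'} = sY - y(0), with y(0) = 2, y'(0) = 0, the left side becomes (s^2 + 4*s - 5)Y - (2*s + 8).
The right side is L{t} = s^(-2).
So (s^2 + 4*s - 5)Y = s^(-2) + (2*s + 8).
Isolate Y and clear denominators.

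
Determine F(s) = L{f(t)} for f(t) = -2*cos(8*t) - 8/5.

Apply the Laplace transform termwise.
L{-8/5} = (-8/5)/s; (-2)·[L{cos(8t)} = s/(s^2 + 64)].

F(s) = -2*s/(s^2 + 64) - 8/(5*s)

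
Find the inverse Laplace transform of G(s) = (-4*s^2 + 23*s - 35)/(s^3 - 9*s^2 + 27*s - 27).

-t^2*exp(3*t) - t*exp(3*t) - 4*exp(3*t)

Factor the denominator: s^3 - 9*s^2 + 27*s - 27 = (s - 3)^3.
Partial fraction decomposition gives [-4/(s - 3)] + [-1/(s - 3)^2] + [-2/(s - 3)^3].
Invert each term: -4/(s - 3) ↔ -4e^(3t); -1/(s - 3)^2 ↔ -t·e^(3t); -2/(s - 3)^3 ↔ (-1)t^2·e^(3t).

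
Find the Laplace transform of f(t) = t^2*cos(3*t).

L{cos(3t)} = s/(s^2 + 9).
Then apply L{t^2·g(t)} = (-1)^2 d^2/ds^2[G(s)] with G(s) = s/(s^2 + 9):
differentiating 2 times and applying the sign gives 2*s*(s^2 - 27)/(s^2 + 9)^3.

2*s*(s^2 - 27)/(s^2 + 9)^3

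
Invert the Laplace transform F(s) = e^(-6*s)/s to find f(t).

The factor e^(-6s) signals a time shift by c = 6 (second shifting theorem).
L{1} = 1/s, so L^-1{1/s} = 1.
Hence the inverse is u(t - 6) times that function evaluated at t - 6.

f(t) = Heaviside(t - 6)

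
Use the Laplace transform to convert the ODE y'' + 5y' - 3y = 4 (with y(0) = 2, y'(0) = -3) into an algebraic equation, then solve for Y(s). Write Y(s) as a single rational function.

Y(s) = (2*s^2 + 7*s + 4)/(s^3 + 5*s^2 - 3*s)

Apply the Laplace transform to the equation.
Using L{y''} = s^2 Y - s·y(0) - y'(0) and L{y'} = sY - y(0), with y(0) = 2, y'(0) = -3, the left side becomes (s^2 + 5*s - 3)Y - (2*s + 7).
The right side is L{4} = 4/s.
So (s^2 + 5*s - 3)Y = 4/s + (2*s + 7).
Divide through and combine into a single rational function.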